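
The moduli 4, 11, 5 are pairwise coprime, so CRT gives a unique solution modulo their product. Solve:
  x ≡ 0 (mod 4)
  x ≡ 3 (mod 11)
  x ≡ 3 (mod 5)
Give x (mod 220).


Moduli 4, 11, 5 are pairwise coprime; by CRT there is a unique solution modulo M = 4 · 11 · 5 = 220.
Solve pairwise, accumulating the modulus:
  Start with x ≡ 0 (mod 4).
  Combine with x ≡ 3 (mod 11): since gcd(4, 11) = 1, we get a unique residue mod 44.
    Write x = 0 + 4·t and substitute into x ≡ 3 (mod 11): 4·t ≡ 3 − 0 = 3 (mod 11).
    The inverse of 4 mod 11 is 3 (since 4·3 = 12 = 1·11 + 1), so t ≡ 3·3 = 9 ≡ 9 (mod 11).
    Then x = 0 + 4·9 = 36, valid modulo lcm(4, 11) = 44: x ≡ 36 (mod 44).
  Combine with x ≡ 3 (mod 5): since gcd(44, 5) = 1, we get a unique residue mod 220.
    Write x = 36 + 44·t and substitute into x ≡ 3 (mod 5): 44·t ≡ 3 − 36 = -33 (mod 5).
    Reduce coefficients mod 5: 4·t ≡ 2 (mod 5).
    The inverse of 4 mod 5 is 4 (since 4·4 = 16 = 3·5 + 1), so t ≡ 4·2 = 8 ≡ 3 (mod 5).
    Then x = 36 + 44·3 = 168, valid modulo lcm(44, 5) = 220: x ≡ 168 (mod 220).
Verify: 168 mod 4 = 0 ✓, 168 mod 11 = 3 ✓, 168 mod 5 = 3 ✓.

x ≡ 168 (mod 220).


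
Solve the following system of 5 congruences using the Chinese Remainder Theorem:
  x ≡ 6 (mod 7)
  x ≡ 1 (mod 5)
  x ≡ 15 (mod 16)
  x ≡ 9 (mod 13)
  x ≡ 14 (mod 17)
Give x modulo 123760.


Product of moduli M = 7 · 5 · 16 · 13 · 17 = 123760.
Merge one congruence at a time:
  Start: x ≡ 6 (mod 7).
  Combine with x ≡ 1 (mod 5); new modulus lcm = 35.
    Write x = 6 + 7·t and substitute into x ≡ 1 (mod 5): 7·t ≡ 1 − 6 = -5 (mod 5).
    Reduce coefficients mod 5: 2·t ≡ 0 (mod 5).
    The inverse of 2 mod 5 is 3 (since 2·3 = 6 = 1·5 + 1), so t ≡ 3·0 = 0 ≡ 0 (mod 5).
    Then x = 6 + 7·0 = 6, valid modulo lcm(7, 5) = 35: x ≡ 6 (mod 35).
  Combine with x ≡ 15 (mod 16); new modulus lcm = 560.
    Write x = 6 + 35·t and substitute into x ≡ 15 (mod 16): 35·t ≡ 15 − 6 = 9 (mod 16).
    Reduce coefficients mod 16: 3·t ≡ 9 (mod 16).
    The inverse of 3 mod 16 is 11 (since 3·11 = 33 = 2·16 + 1), so t ≡ 11·9 = 99 ≡ 3 (mod 16).
    Then x = 6 + 35·3 = 111, valid modulo lcm(35, 16) = 560: x ≡ 111 (mod 560).
  Combine with x ≡ 9 (mod 13); new modulus lcm = 7280.
    Write x = 111 + 560·t and substitute into x ≡ 9 (mod 13): 560·t ≡ 9 − 111 = -102 (mod 13).
    Reduce coefficients mod 13: 1·t ≡ 2 (mod 13).
    So t ≡ 2 (mod 13).
    Then x = 111 + 560·2 = 1231, valid modulo lcm(560, 13) = 7280: x ≡ 1231 (mod 7280).
  Combine with x ≡ 14 (mod 17); new modulus lcm = 123760.
    Write x = 1231 + 7280·t and substitute into x ≡ 14 (mod 17): 7280·t ≡ 14 − 1231 = -1217 (mod 17).
    Reduce coefficients mod 17: 4·t ≡ 7 (mod 17).
    The inverse of 4 mod 17 is 13 (since 4·13 = 52 = 3·17 + 1), so t ≡ 13·7 = 91 ≡ 6 (mod 17).
    Then x = 1231 + 7280·6 = 44911, valid modulo lcm(7280, 17) = 123760: x ≡ 44911 (mod 123760).
Verify against each original: 44911 mod 7 = 6, 44911 mod 5 = 1, 44911 mod 16 = 15, 44911 mod 13 = 9, 44911 mod 17 = 14.

x ≡ 44911 (mod 123760).


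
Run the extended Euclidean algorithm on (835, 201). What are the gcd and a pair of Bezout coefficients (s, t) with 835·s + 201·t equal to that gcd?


Euclidean algorithm on (835, 201) — divide until remainder is 0:
  835 = 4 · 201 + 31
  201 = 6 · 31 + 15
  31 = 2 · 15 + 1
  15 = 15 · 1 + 0
gcd(835, 201) = 1.
Track Bezout coefficients alongside the remainders: start with r₀ = 835 = a·1 + b·0 (s = 1, t = 0) and r₁ = 201 = a·0 + b·1 (s = 0, t = 1); each new remainder r_{k+1} = r_{k-1} − q_k·r_k inherits s_{k+1} = s_{k-1} − q_k·s_k, t_{k+1} = t_{k-1} − q_k·t_k, so r_k = a·s_k + b·t_k at every step:
  q = 4: r = 31, s = 1 − 4·0 = 1, t = 0 − 4·1 = -4  (check: 835·1 + 201·(-4) = 31)
  q = 6: r = 15, s = 0 − 6·1 = -6, t = 1 − 6·(-4) = 25  (check: 835·(-6) + 201·25 = 15)
  q = 2: r = 1, s = 1 − 2·(-6) = 13, t = -4 − 2·25 = -54  (check: 835·13 + 201·(-54) = 1)
The row with r = 1 (the gcd) gives the Bezout coefficients s = 13, t = -54.
Result: 835 · (13) + 201 · (-54) = 1.

gcd(835, 201) = 1; s = 13, t = -54 (check: 835·13 + 201·(-54) = 1).


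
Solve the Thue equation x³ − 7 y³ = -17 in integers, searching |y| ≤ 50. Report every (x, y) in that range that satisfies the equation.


The equation is x³ - 7y³ = -17. For fixed y, x³ = 7·y³ − 17, so a solution requires the RHS to be a perfect cube.
Strategy: iterate y from -50 to 50, compute RHS = 7·y³ − 17, and check whether it is a (positive or negative) perfect cube.
Check small values of y:
  y = 0: RHS = -17 is not a perfect cube.
  y = 1: RHS = -10 is not a perfect cube.
  y = -1: RHS = -24 is not a perfect cube.
  y = 2: RHS = 39 is not a perfect cube.
  y = -2: RHS = -73 is not a perfect cube.
  y = 3: RHS = 172 is not a perfect cube.
  y = -3: RHS = -206 is not a perfect cube.
Continuing the search up to |y| = 50 finds no solutions either.
No (x, y) in the scanned range satisfies the equation.

No integer solutions with |y| ≤ 50.


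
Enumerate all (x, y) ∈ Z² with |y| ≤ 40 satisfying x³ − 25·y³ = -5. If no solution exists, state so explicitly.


The equation is x³ - 25y³ = -5. For fixed y, x³ = 25·y³ − 5, so a solution requires the RHS to be a perfect cube.
Strategy: iterate y from -40 to 40, compute RHS = 25·y³ − 5, and check whether it is a (positive or negative) perfect cube.
Check small values of y:
  y = 0: RHS = -5 is not a perfect cube.
  y = 1: RHS = 20 is not a perfect cube.
  y = -1: RHS = -30 is not a perfect cube.
  y = 2: RHS = 195 is not a perfect cube.
  y = -2: RHS = -205 is not a perfect cube.
  y = 3: RHS = 670 is not a perfect cube.
  y = -3: RHS = -680 is not a perfect cube.
Continuing the search up to |y| = 40 finds no solutions either.
No (x, y) in the scanned range satisfies the equation.

No integer solutions with |y| ≤ 40.


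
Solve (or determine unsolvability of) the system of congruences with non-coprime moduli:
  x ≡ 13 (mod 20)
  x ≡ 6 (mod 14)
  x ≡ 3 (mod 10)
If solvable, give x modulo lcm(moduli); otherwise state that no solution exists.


Moduli 20, 14, 10 are not pairwise coprime, so CRT works modulo lcm(m_i) when all pairwise compatibility conditions hold.
Pairwise compatibility: gcd(m_i, m_j) must divide a_i - a_j for every pair.
Merge one congruence at a time:
  Start: x ≡ 13 (mod 20).
  Combine with x ≡ 6 (mod 14): gcd(20, 14) = 2, and 6 - 13 = -7 is NOT divisible by 2.
    ⇒ system is inconsistent (no integer solution).

No solution (the system is inconsistent).


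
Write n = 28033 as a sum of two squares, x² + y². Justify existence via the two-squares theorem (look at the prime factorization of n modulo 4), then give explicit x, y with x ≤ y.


Step 1: Factor n = 28033 = 17^2 · 97.
Step 2: Check the mod-4 condition on each prime factor: 17 ≡ 1 (mod 4), exponent 2; 97 ≡ 1 (mod 4), exponent 1.
All primes ≡ 3 (mod 4) appear to even exponent (or don't appear), so by the two-squares theorem n IS expressible as a sum of two squares.
Step 3: Build a representation. Here n = 17 · 17 · 97 is a product of primes ≡ 1 (mod 4). Each prime p ≡ 1 (mod 4) is itself a sum of two squares; find a² by testing p − a² for a perfect square:
  17: 17 − 1² = 16 = 4² ⇒ 17 = 1² + 4².
  97: 97 − 1² = 96, 97 − 2² = 93, 97 − 3² = 88, 97 − 4² = 81 = 9² ⇒ 97 = 4² + 9².
  Combine using the Brahmagupta–Fibonacci identity (a² + b²)(c² + d²) = (ac − bd)² + (ad + bc)² = (ac + bd)² + (ad − bc)²:
  17 · 17 = 289: from (1² + 4²)(1² + 4²), take (1·1 − 4·4, 1·4 + 4·1) = (1 − 16, 4 + 4) = (-15, 8); dropping signs (only squares matter) gives (15, 8); check 15² + 8² = 225 + 64 = 289 ✓.
  289 · 97 = 28033: from (15² + 8²)(4² + 9²), take (15·4 − 8·9, 15·9 + 8·4) = (60 − 72, 135 + 32) = (-12, 167); dropping signs (only squares matter) gives (12, 167); check 12² + 167² = 144 + 27889 = 28033 ✓.
Step 4: Order so x ≤ y and verify: 12² + 167² = 144 + 27889 = 28033 = n. ✓

n = 28033 = 12² + 167² (one valid representation with x ≤ y).


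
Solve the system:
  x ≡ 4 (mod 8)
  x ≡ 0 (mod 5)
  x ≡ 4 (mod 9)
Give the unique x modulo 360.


Moduli 8, 5, 9 are pairwise coprime; by CRT there is a unique solution modulo M = 8 · 5 · 9 = 360.
Solve pairwise, accumulating the modulus:
  Start with x ≡ 4 (mod 8).
  Combine with x ≡ 0 (mod 5): since gcd(8, 5) = 1, we get a unique residue mod 40.
    Write x = 4 + 8·t and substitute into x ≡ 0 (mod 5): 8·t ≡ 0 − 4 = -4 (mod 5).
    Reduce coefficients mod 5: 3·t ≡ 1 (mod 5).
    The inverse of 3 mod 5 is 2 (since 3·2 = 6 = 1·5 + 1), so t ≡ 2·1 = 2 ≡ 2 (mod 5).
    Then x = 4 + 8·2 = 20, valid modulo lcm(8, 5) = 40: x ≡ 20 (mod 40).
  Combine with x ≡ 4 (mod 9): since gcd(40, 9) = 1, we get a unique residue mod 360.
    Write x = 20 + 40·t and substitute into x ≡ 4 (mod 9): 40·t ≡ 4 − 20 = -16 (mod 9).
    Reduce coefficients mod 9: 4·t ≡ 2 (mod 9).
    The inverse of 4 mod 9 is 7 (since 4·7 = 28 = 3·9 + 1), so t ≡ 7·2 = 14 ≡ 5 (mod 9).
    Then x = 20 + 40·5 = 220, valid modulo lcm(40, 9) = 360: x ≡ 220 (mod 360).
Verify: 220 mod 8 = 4 ✓, 220 mod 5 = 0 ✓, 220 mod 9 = 4 ✓.

x ≡ 220 (mod 360).


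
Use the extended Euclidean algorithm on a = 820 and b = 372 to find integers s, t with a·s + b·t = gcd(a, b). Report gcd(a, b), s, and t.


Euclidean algorithm on (820, 372) — divide until remainder is 0:
  820 = 2 · 372 + 76
  372 = 4 · 76 + 68
  76 = 1 · 68 + 8
  68 = 8 · 8 + 4
  8 = 2 · 4 + 0
gcd(820, 372) = 4.
Track Bezout coefficients alongside the remainders: start with r₀ = 820 = a·1 + b·0 (s = 1, t = 0) and r₁ = 372 = a·0 + b·1 (s = 0, t = 1); each new remainder r_{k+1} = r_{k-1} − q_k·r_k inherits s_{k+1} = s_{k-1} − q_k·s_k, t_{k+1} = t_{k-1} − q_k·t_k, so r_k = a·s_k + b·t_k at every step:
  q = 2: r = 76, s = 1 − 2·0 = 1, t = 0 − 2·1 = -2  (check: 820·1 + 372·(-2) = 76)
  q = 4: r = 68, s = 0 − 4·1 = -4, t = 1 − 4·(-2) = 9  (check: 820·(-4) + 372·9 = 68)
  q = 1: r = 8, s = 1 − 1·(-4) = 5, t = -2 − 1·9 = -11  (check: 820·5 + 372·(-11) = 8)
  q = 8: r = 4, s = -4 − 8·5 = -44, t = 9 − 8·(-11) = 97  (check: 820·(-44) + 372·97 = 4)
The row with r = 4 (the gcd) gives the Bezout coefficients s = -44, t = 97.
Result: 820 · (-44) + 372 · (97) = 4.

gcd(820, 372) = 4; s = -44, t = 97 (check: 820·(-44) + 372·97 = 4).


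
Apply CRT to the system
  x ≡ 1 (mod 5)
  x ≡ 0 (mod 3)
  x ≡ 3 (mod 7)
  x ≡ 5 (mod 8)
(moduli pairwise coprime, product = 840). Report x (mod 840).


Product of moduli M = 5 · 3 · 7 · 8 = 840.
Merge one congruence at a time:
  Start: x ≡ 1 (mod 5).
  Combine with x ≡ 0 (mod 3); new modulus lcm = 15.
    Write x = 1 + 5·t and substitute into x ≡ 0 (mod 3): 5·t ≡ 0 − 1 = -1 (mod 3).
    Reduce coefficients mod 3: 2·t ≡ 2 (mod 3).
    The inverse of 2 mod 3 is 2 (since 2·2 = 4 = 1·3 + 1), so t ≡ 2·2 = 4 ≡ 1 (mod 3).
    Then x = 1 + 5·1 = 6, valid modulo lcm(5, 3) = 15: x ≡ 6 (mod 15).
  Combine with x ≡ 3 (mod 7); new modulus lcm = 105.
    Write x = 6 + 15·t and substitute into x ≡ 3 (mod 7): 15·t ≡ 3 − 6 = -3 (mod 7).
    Reduce coefficients mod 7: 1·t ≡ 4 (mod 7).
    So t ≡ 4 (mod 7).
    Then x = 6 + 15·4 = 66, valid modulo lcm(15, 7) = 105: x ≡ 66 (mod 105).
  Combine with x ≡ 5 (mod 8); new modulus lcm = 840.
    Write x = 66 + 105·t and substitute into x ≡ 5 (mod 8): 105·t ≡ 5 − 66 = -61 (mod 8).
    Reduce coefficients mod 8: 1·t ≡ 3 (mod 8).
    So t ≡ 3 (mod 8).
    Then x = 66 + 105·3 = 381, valid modulo lcm(105, 8) = 840: x ≡ 381 (mod 840).
Verify against each original: 381 mod 5 = 1, 381 mod 3 = 0, 381 mod 7 = 3, 381 mod 8 = 5.

x ≡ 381 (mod 840).


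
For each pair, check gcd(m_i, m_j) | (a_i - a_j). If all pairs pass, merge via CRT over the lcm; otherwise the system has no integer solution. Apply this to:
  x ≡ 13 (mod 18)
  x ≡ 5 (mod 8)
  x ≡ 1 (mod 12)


Moduli 18, 8, 12 are not pairwise coprime, so CRT works modulo lcm(m_i) when all pairwise compatibility conditions hold.
Pairwise compatibility: gcd(m_i, m_j) must divide a_i - a_j for every pair.
Merge one congruence at a time:
  Start: x ≡ 13 (mod 18).
  Combine with x ≡ 5 (mod 8): gcd(18, 8) = 2; 5 - 13 = -8, which IS divisible by 2, so compatible.
    Write x = 13 + 18·t and substitute into x ≡ 5 (mod 8): 18·t ≡ 5 − 13 = -8 (mod 8).
    Divide the congruence (and modulus) by g = 2: 9·t ≡ -4 (mod 4).
    Reduce coefficients mod 4: 1·t ≡ 0 (mod 4).
    So t ≡ 0 (mod 4).
    Then x = 13 + 18·0 = 13, valid modulo lcm(18, 8) = 72: x ≡ 13 (mod 72).
  Combine with x ≡ 1 (mod 12): gcd(72, 12) = 12; 1 - 13 = -12, which IS divisible by 12, so compatible.
    Write x = 13 + 72·t and substitute into x ≡ 1 (mod 12): 72·t ≡ 1 − 13 = -12 (mod 12).
    Divide the congruence (and modulus) by g = 12: 6·t ≡ -1 (mod 1).
    Modulo 1 every t works; take t = 0.
    Then x = 13 + 72·0 = 13, valid modulo lcm(72, 12) = 72: x ≡ 13 (mod 72).
Verify: 13 mod 18 = 13, 13 mod 8 = 5, 13 mod 12 = 1.

x ≡ 13 (mod 72).


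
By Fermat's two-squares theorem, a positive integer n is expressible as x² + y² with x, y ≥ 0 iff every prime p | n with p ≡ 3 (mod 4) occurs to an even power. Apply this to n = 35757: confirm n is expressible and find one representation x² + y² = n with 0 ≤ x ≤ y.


Step 1: Factor n = 35757 = 3^2 · 29 · 137.
Step 2: Check the mod-4 condition on each prime factor: 3 ≡ 3 (mod 4), exponent 2 (must be even); 29 ≡ 1 (mod 4), exponent 1; 137 ≡ 1 (mod 4), exponent 1.
All primes ≡ 3 (mod 4) appear to even exponent (or don't appear), so by the two-squares theorem n IS expressible as a sum of two squares.
Step 3: Build a representation. Group n = k² · m with k = 3 and m = 29 · 137 = 3973 (a product of primes ≡ 1 (mod 4)); a representation of m scales to one of n via (k·x)² + (k·y)² = k²(x² + y²). Each prime p ≡ 1 (mod 4) is itself a sum of two squares; find a² by testing p − a² for a perfect square:
  29: 29 − 1² = 28, 29 − 2² = 25 = 5² ⇒ 29 = 2² + 5².
  137: 137 − 1² = 136, 137 − 2² = 133, 137 − 3² = 128, 137 − 4² = 121 = 11² ⇒ 137 = 4² + 11².
  Combine using the Brahmagupta–Fibonacci identity (a² + b²)(c² + d²) = (ac − bd)² + (ad + bc)² = (ac + bd)² + (ad − bc)²:
  29 · 137 = 3973: from (2² + 5²)(4² + 11²), take (2·4 − 5·11, 2·11 + 5·4) = (8 − 55, 22 + 20) = (-47, 42); dropping signs (only squares matter) gives (47, 42); check 47² + 42² = 2209 + 1764 = 3973 ✓.
  Scale by k = 3: (3·47, 3·42) = (141, 126).
Step 4: Order so x ≤ y and verify: 126² + 141² = 15876 + 19881 = 35757 = n. ✓

n = 35757 = 126² + 141² (one valid representation with x ≤ y).


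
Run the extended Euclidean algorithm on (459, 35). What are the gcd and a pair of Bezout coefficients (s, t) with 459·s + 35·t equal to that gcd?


Euclidean algorithm on (459, 35) — divide until remainder is 0:
  459 = 13 · 35 + 4
  35 = 8 · 4 + 3
  4 = 1 · 3 + 1
  3 = 3 · 1 + 0
gcd(459, 35) = 1.
Track Bezout coefficients alongside the remainders: start with r₀ = 459 = a·1 + b·0 (s = 1, t = 0) and r₁ = 35 = a·0 + b·1 (s = 0, t = 1); each new remainder r_{k+1} = r_{k-1} − q_k·r_k inherits s_{k+1} = s_{k-1} − q_k·s_k, t_{k+1} = t_{k-1} − q_k·t_k, so r_k = a·s_k + b·t_k at every step:
  q = 13: r = 4, s = 1 − 13·0 = 1, t = 0 − 13·1 = -13  (check: 459·1 + 35·(-13) = 4)
  q = 8: r = 3, s = 0 − 8·1 = -8, t = 1 − 8·(-13) = 105  (check: 459·(-8) + 35·105 = 3)
  q = 1: r = 1, s = 1 − 1·(-8) = 9, t = -13 − 1·105 = -118  (check: 459·9 + 35·(-118) = 1)
The row with r = 1 (the gcd) gives the Bezout coefficients s = 9, t = -118.
Result: 459 · (9) + 35 · (-118) = 1.

gcd(459, 35) = 1; s = 9, t = -118 (check: 459·9 + 35·(-118) = 1).


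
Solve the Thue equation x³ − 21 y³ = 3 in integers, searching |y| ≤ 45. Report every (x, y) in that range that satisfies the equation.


The equation is x³ - 21y³ = 3. For fixed y, x³ = 21·y³ + 3, so a solution requires the RHS to be a perfect cube.
Strategy: iterate y from -45 to 45, compute RHS = 21·y³ + 3, and check whether it is a (positive or negative) perfect cube.
Check small values of y:
  y = 0: RHS = 3 is not a perfect cube.
  y = 1: RHS = 24 is not a perfect cube.
  y = -1: RHS = -18 is not a perfect cube.
  y = 2: RHS = 171 is not a perfect cube.
  y = -2: RHS = -165 is not a perfect cube.
  y = 3: RHS = 570 is not a perfect cube.
  y = -3: RHS = -564 is not a perfect cube.
Continuing the search up to |y| = 45 finds no solutions either.
No (x, y) in the scanned range satisfies the equation.

No integer solutions with |y| ≤ 45.


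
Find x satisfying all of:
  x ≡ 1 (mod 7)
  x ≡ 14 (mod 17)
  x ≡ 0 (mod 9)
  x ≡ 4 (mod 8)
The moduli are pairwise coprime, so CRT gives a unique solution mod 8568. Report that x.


Product of moduli M = 7 · 17 · 9 · 8 = 8568.
Merge one congruence at a time:
  Start: x ≡ 1 (mod 7).
  Combine with x ≡ 14 (mod 17); new modulus lcm = 119.
    Write x = 1 + 7·t and substitute into x ≡ 14 (mod 17): 7·t ≡ 14 − 1 = 13 (mod 17).
    The inverse of 7 mod 17 is 5 (since 7·5 = 35 = 2·17 + 1), so t ≡ 5·13 = 65 ≡ 14 (mod 17).
    Then x = 1 + 7·14 = 99, valid modulo lcm(7, 17) = 119: x ≡ 99 (mod 119).
  Combine with x ≡ 0 (mod 9); new modulus lcm = 1071.
    Write x = 99 + 119·t and substitute into x ≡ 0 (mod 9): 119·t ≡ 0 − 99 = -99 (mod 9).
    Reduce coefficients mod 9: 2·t ≡ 0 (mod 9).
    The inverse of 2 mod 9 is 5 (since 2·5 = 10 = 1·9 + 1), so t ≡ 5·0 = 0 ≡ 0 (mod 9).
    Then x = 99 + 119·0 = 99, valid modulo lcm(119, 9) = 1071: x ≡ 99 (mod 1071).
  Combine with x ≡ 4 (mod 8); new modulus lcm = 8568.
    Write x = 99 + 1071·t and substitute into x ≡ 4 (mod 8): 1071·t ≡ 4 − 99 = -95 (mod 8).
    Reduce coefficients mod 8: 7·t ≡ 1 (mod 8).
    The inverse of 7 mod 8 is 7 (since 7·7 = 49 = 6·8 + 1), so t ≡ 7·1 = 7 ≡ 7 (mod 8).
    Then x = 99 + 1071·7 = 7596, valid modulo lcm(1071, 8) = 8568: x ≡ 7596 (mod 8568).
Verify against each original: 7596 mod 7 = 1, 7596 mod 17 = 14, 7596 mod 9 = 0, 7596 mod 8 = 4.

x ≡ 7596 (mod 8568).


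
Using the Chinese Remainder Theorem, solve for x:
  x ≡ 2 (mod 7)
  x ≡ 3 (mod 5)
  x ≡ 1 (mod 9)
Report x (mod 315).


Moduli 7, 5, 9 are pairwise coprime; by CRT there is a unique solution modulo M = 7 · 5 · 9 = 315.
Solve pairwise, accumulating the modulus:
  Start with x ≡ 2 (mod 7).
  Combine with x ≡ 3 (mod 5): since gcd(7, 5) = 1, we get a unique residue mod 35.
    Write x = 2 + 7·t and substitute into x ≡ 3 (mod 5): 7·t ≡ 3 − 2 = 1 (mod 5).
    Reduce coefficients mod 5: 2·t ≡ 1 (mod 5).
    The inverse of 2 mod 5 is 3 (since 2·3 = 6 = 1·5 + 1), so t ≡ 3·1 = 3 ≡ 3 (mod 5).
    Then x = 2 + 7·3 = 23, valid modulo lcm(7, 5) = 35: x ≡ 23 (mod 35).
  Combine with x ≡ 1 (mod 9): since gcd(35, 9) = 1, we get a unique residue mod 315.
    Write x = 23 + 35·t and substitute into x ≡ 1 (mod 9): 35·t ≡ 1 − 23 = -22 (mod 9).
    Reduce coefficients mod 9: 8·t ≡ 5 (mod 9).
    The inverse of 8 mod 9 is 8 (since 8·8 = 64 = 7·9 + 1), so t ≡ 8·5 = 40 ≡ 4 (mod 9).
    Then x = 23 + 35·4 = 163, valid modulo lcm(35, 9) = 315: x ≡ 163 (mod 315).
Verify: 163 mod 7 = 2 ✓, 163 mod 5 = 3 ✓, 163 mod 9 = 1 ✓.

x ≡ 163 (mod 315).


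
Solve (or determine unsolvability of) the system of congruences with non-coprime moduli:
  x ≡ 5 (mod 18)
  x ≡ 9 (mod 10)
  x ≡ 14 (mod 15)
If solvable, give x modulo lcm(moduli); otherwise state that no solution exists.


Moduli 18, 10, 15 are not pairwise coprime, so CRT works modulo lcm(m_i) when all pairwise compatibility conditions hold.
Pairwise compatibility: gcd(m_i, m_j) must divide a_i - a_j for every pair.
Merge one congruence at a time:
  Start: x ≡ 5 (mod 18).
  Combine with x ≡ 9 (mod 10): gcd(18, 10) = 2; 9 - 5 = 4, which IS divisible by 2, so compatible.
    Write x = 5 + 18·t and substitute into x ≡ 9 (mod 10): 18·t ≡ 9 − 5 = 4 (mod 10).
    Divide the congruence (and modulus) by g = 2: 9·t ≡ 2 (mod 5).
    Reduce coefficients mod 5: 4·t ≡ 2 (mod 5).
    The inverse of 4 mod 5 is 4 (since 4·4 = 16 = 3·5 + 1), so t ≡ 4·2 = 8 ≡ 3 (mod 5).
    Then x = 5 + 18·3 = 59, valid modulo lcm(18, 10) = 90: x ≡ 59 (mod 90).
  Combine with x ≡ 14 (mod 15): gcd(90, 15) = 15; 14 - 59 = -45, which IS divisible by 15, so compatible.
    Write x = 59 + 90·t and substitute into x ≡ 14 (mod 15): 90·t ≡ 14 − 59 = -45 (mod 15).
    Divide the congruence (and modulus) by g = 15: 6·t ≡ -3 (mod 1).
    Modulo 1 every t works; take t = 0.
    Then x = 59 + 90·0 = 59, valid modulo lcm(90, 15) = 90: x ≡ 59 (mod 90).
Verify: 59 mod 18 = 5, 59 mod 10 = 9, 59 mod 15 = 14.

x ≡ 59 (mod 90).


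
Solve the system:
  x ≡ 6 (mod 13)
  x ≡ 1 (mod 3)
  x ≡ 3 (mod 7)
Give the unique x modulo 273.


Moduli 13, 3, 7 are pairwise coprime; by CRT there is a unique solution modulo M = 13 · 3 · 7 = 273.
Solve pairwise, accumulating the modulus:
  Start with x ≡ 6 (mod 13).
  Combine with x ≡ 1 (mod 3): since gcd(13, 3) = 1, we get a unique residue mod 39.
    Write x = 6 + 13·t and substitute into x ≡ 1 (mod 3): 13·t ≡ 1 − 6 = -5 (mod 3).
    Reduce coefficients mod 3: 1·t ≡ 1 (mod 3).
    So t ≡ 1 (mod 3).
    Then x = 6 + 13·1 = 19, valid modulo lcm(13, 3) = 39: x ≡ 19 (mod 39).
  Combine with x ≡ 3 (mod 7): since gcd(39, 7) = 1, we get a unique residue mod 273.
    Write x = 19 + 39·t and substitute into x ≡ 3 (mod 7): 39·t ≡ 3 − 19 = -16 (mod 7).
    Reduce coefficients mod 7: 4·t ≡ 5 (mod 7).
    The inverse of 4 mod 7 is 2 (since 4·2 = 8 = 1·7 + 1), so t ≡ 2·5 = 10 ≡ 3 (mod 7).
    Then x = 19 + 39·3 = 136, valid modulo lcm(39, 7) = 273: x ≡ 136 (mod 273).
Verify: 136 mod 13 = 6 ✓, 136 mod 3 = 1 ✓, 136 mod 7 = 3 ✓.

x ≡ 136 (mod 273).


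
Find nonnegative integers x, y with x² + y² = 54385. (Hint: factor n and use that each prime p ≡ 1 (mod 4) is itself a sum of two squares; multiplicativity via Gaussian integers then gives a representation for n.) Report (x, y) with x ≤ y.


Step 1: Factor n = 54385 = 5 · 73 · 149.
Step 2: Check the mod-4 condition on each prime factor: 5 ≡ 1 (mod 4), exponent 1; 73 ≡ 1 (mod 4), exponent 1; 149 ≡ 1 (mod 4), exponent 1.
All primes ≡ 3 (mod 4) appear to even exponent (or don't appear), so by the two-squares theorem n IS expressible as a sum of two squares.
Step 3: Build a representation. Here n = 5 · 73 · 149 is a product of primes ≡ 1 (mod 4). Each prime p ≡ 1 (mod 4) is itself a sum of two squares; find a² by testing p − a² for a perfect square:
  5: 5 − 1² = 4 = 2² ⇒ 5 = 1² + 2².
  73: 73 − 1² = 72, 73 − 2² = 69, 73 − 3² = 64 = 8² ⇒ 73 = 3² + 8².
  149: 149 − 1² = 148, 149 − 2² = 145, 149 − 3² = 140, 149 − 4² = 133, 149 − 5² = 124, 149 − 6² = 113, 149 − 7² = 100 = 10² ⇒ 149 = 7² + 10².
  Combine using the Brahmagupta–Fibonacci identity (a² + b²)(c² + d²) = (ac − bd)² + (ad + bc)² = (ac + bd)² + (ad − bc)²:
  5 · 73 = 365: from (1² + 2²)(3² + 8²), take (1·3 − 2·8, 1·8 + 2·3) = (3 − 16, 8 + 6) = (-13, 14); dropping signs (only squares matter) gives (13, 14); check 13² + 14² = 169 + 196 = 365 ✓.
  365 · 149 = 54385: from (13² + 14²)(7² + 10²), take (13·7 − 14·10, 13·10 + 14·7) = (91 − 140, 130 + 98) = (-49, 228); dropping signs (only squares matter) gives (49, 228); check 49² + 228² = 2401 + 51984 = 54385 ✓.
Step 4: Order so x ≤ y and verify: 49² + 228² = 2401 + 51984 = 54385 = n. ✓

n = 54385 = 49² + 228² (one valid representation with x ≤ y).


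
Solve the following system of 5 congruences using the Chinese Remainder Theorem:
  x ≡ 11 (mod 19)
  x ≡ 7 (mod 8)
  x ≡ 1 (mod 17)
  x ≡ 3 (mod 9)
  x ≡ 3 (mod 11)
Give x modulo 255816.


Product of moduli M = 19 · 8 · 17 · 9 · 11 = 255816.
Merge one congruence at a time:
  Start: x ≡ 11 (mod 19).
  Combine with x ≡ 7 (mod 8); new modulus lcm = 152.
    Write x = 11 + 19·t and substitute into x ≡ 7 (mod 8): 19·t ≡ 7 − 11 = -4 (mod 8).
    Reduce coefficients mod 8: 3·t ≡ 4 (mod 8).
    The inverse of 3 mod 8 is 3 (since 3·3 = 9 = 1·8 + 1), so t ≡ 3·4 = 12 ≡ 4 (mod 8).
    Then x = 11 + 19·4 = 87, valid modulo lcm(19, 8) = 152: x ≡ 87 (mod 152).
  Combine with x ≡ 1 (mod 17); new modulus lcm = 2584.
    Write x = 87 + 152·t and substitute into x ≡ 1 (mod 17): 152·t ≡ 1 − 87 = -86 (mod 17).
    Reduce coefficients mod 17: 16·t ≡ 16 (mod 17).
    The inverse of 16 mod 17 is 16 (since 16·16 = 256 = 15·17 + 1), so t ≡ 16·16 = 256 ≡ 1 (mod 17).
    Then x = 87 + 152·1 = 239, valid modulo lcm(152, 17) = 2584: x ≡ 239 (mod 2584).
  Combine with x ≡ 3 (mod 9); new modulus lcm = 23256.
    Write x = 239 + 2584·t and substitute into x ≡ 3 (mod 9): 2584·t ≡ 3 − 239 = -236 (mod 9).
    Reduce coefficients mod 9: 1·t ≡ 7 (mod 9).
    So t ≡ 7 (mod 9).
    Then x = 239 + 2584·7 = 18327, valid modulo lcm(2584, 9) = 23256: x ≡ 18327 (mod 23256).
  Combine with x ≡ 3 (mod 11); new modulus lcm = 255816.
    Write x = 18327 + 23256·t and substitute into x ≡ 3 (mod 11): 23256·t ≡ 3 − 18327 = -18324 (mod 11).
    Reduce coefficients mod 11: 2·t ≡ 2 (mod 11).
    The inverse of 2 mod 11 is 6 (since 2·6 = 12 = 1·11 + 1), so t ≡ 6·2 = 12 ≡ 1 (mod 11).
    Then x = 18327 + 23256·1 = 41583, valid modulo lcm(23256, 11) = 255816: x ≡ 41583 (mod 255816).
Verify against each original: 41583 mod 19 = 11, 41583 mod 8 = 7, 41583 mod 17 = 1, 41583 mod 9 = 3, 41583 mod 11 = 3.

x ≡ 41583 (mod 255816).


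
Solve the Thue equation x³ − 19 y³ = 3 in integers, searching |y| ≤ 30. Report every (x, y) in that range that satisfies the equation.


The equation is x³ - 19y³ = 3. For fixed y, x³ = 19·y³ + 3, so a solution requires the RHS to be a perfect cube.
Strategy: iterate y from -30 to 30, compute RHS = 19·y³ + 3, and check whether it is a (positive or negative) perfect cube.
Check small values of y:
  y = 0: RHS = 3 is not a perfect cube.
  y = 1: RHS = 22 is not a perfect cube.
  y = -1: RHS = -16 is not a perfect cube.
  y = 2: RHS = 155 is not a perfect cube.
  y = -2: RHS = -149 is not a perfect cube.
  y = 3: RHS = 516 is not a perfect cube.
  y = -3: RHS = -510 is not a perfect cube.
Continuing the search up to |y| = 30 finds no solutions either.
No (x, y) in the scanned range satisfies the equation.

No integer solutions with |y| ≤ 30.


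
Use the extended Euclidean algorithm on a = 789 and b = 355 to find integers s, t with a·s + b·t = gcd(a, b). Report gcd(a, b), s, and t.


Euclidean algorithm on (789, 355) — divide until remainder is 0:
  789 = 2 · 355 + 79
  355 = 4 · 79 + 39
  79 = 2 · 39 + 1
  39 = 39 · 1 + 0
gcd(789, 355) = 1.
Track Bezout coefficients alongside the remainders: start with r₀ = 789 = a·1 + b·0 (s = 1, t = 0) and r₁ = 355 = a·0 + b·1 (s = 0, t = 1); each new remainder r_{k+1} = r_{k-1} − q_k·r_k inherits s_{k+1} = s_{k-1} − q_k·s_k, t_{k+1} = t_{k-1} − q_k·t_k, so r_k = a·s_k + b·t_k at every step:
  q = 2: r = 79, s = 1 − 2·0 = 1, t = 0 − 2·1 = -2  (check: 789·1 + 355·(-2) = 79)
  q = 4: r = 39, s = 0 − 4·1 = -4, t = 1 − 4·(-2) = 9  (check: 789·(-4) + 355·9 = 39)
  q = 2: r = 1, s = 1 − 2·(-4) = 9, t = -2 − 2·9 = -20  (check: 789·9 + 355·(-20) = 1)
The row with r = 1 (the gcd) gives the Bezout coefficients s = 9, t = -20.
Result: 789 · (9) + 355 · (-20) = 1.

gcd(789, 355) = 1; s = 9, t = -20 (check: 789·9 + 355·(-20) = 1).


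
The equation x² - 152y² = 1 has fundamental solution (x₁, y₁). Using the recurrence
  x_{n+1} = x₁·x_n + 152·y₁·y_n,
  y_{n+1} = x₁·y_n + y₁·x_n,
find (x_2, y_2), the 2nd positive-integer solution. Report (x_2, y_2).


Step 1: Find the fundamental solution (x₁, y₁) of x² - 152y² = 1.
  Expand √152 as a continued fraction. a₀ = ⌊√152⌋ = 12; iterate m_{k+1} = d_k·a_k − m_k, d_{k+1} = (152 − m_{k+1}²)/d_k, a_{k+1} = ⌊(a₀ + m_{k+1})/d_{k+1}⌋ (starting m₀ = 0, d₀ = 1), with convergents p_k = a_k·p_{k-1} + p_{k-2}, q_k = a_k·q_{k-1} + q_{k-2} (p₋₁ = 1, q₋₁ = 0):
  k = 0: a₀ = 12; p₀/q₀ = 12/1; p₀² − 152·q₀² = 144 − 152 = -8.
  k = 1: m = 12, d = 8, a = ⌊(12 + 12)/8⌋ = 3; p/q = (3·12 + 1)/(3·1 + 0) = 37/3; p² − 152·q² = 1369 − 1368 = 1.
  The first convergent with p² − 152·q² = 1 gives the fundamental solution (x₁, y₁) = (37, 3).
Step 2: Apply the recurrence (x_{n+1}, y_{n+1}) = (x₁x_n + 152y₁y_n, x₁y_n + y₁x_n) repeatedly.
  From (x_1, y_1) = (37, 3): x_2 = 37·37 + 152·3·3 = 2737; y_2 = 37·3 + 3·37 = 222.
Step 3: Verify x_2² - 152·y_2² = 7491169 - 7491168 = 1 (should be 1). ✓

(x_1, y_1) = (37, 3); (x_2, y_2) = (2737, 222).


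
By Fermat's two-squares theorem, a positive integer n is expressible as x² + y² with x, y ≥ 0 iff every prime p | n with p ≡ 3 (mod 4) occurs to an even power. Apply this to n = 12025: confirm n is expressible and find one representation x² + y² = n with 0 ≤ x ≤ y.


Step 1: Factor n = 12025 = 5^2 · 13 · 37.
Step 2: Check the mod-4 condition on each prime factor: 5 ≡ 1 (mod 4), exponent 2; 13 ≡ 1 (mod 4), exponent 1; 37 ≡ 1 (mod 4), exponent 1.
All primes ≡ 3 (mod 4) appear to even exponent (or don't appear), so by the two-squares theorem n IS expressible as a sum of two squares.
Step 3: Build a representation. Group n = k² · m with k = 5 and m = 13 · 37 = 481 (a product of primes ≡ 1 (mod 4)); a representation of m scales to one of n via (k·x)² + (k·y)² = k²(x² + y²). Each prime p ≡ 1 (mod 4) is itself a sum of two squares; find a² by testing p − a² for a perfect square:
  13: 13 − 1² = 12, 13 − 2² = 9 = 3² ⇒ 13 = 2² + 3².
  37: 37 − 1² = 36 = 6² ⇒ 37 = 1² + 6².
  Combine using the Brahmagupta–Fibonacci identity (a² + b²)(c² + d²) = (ac − bd)² + (ad + bc)² = (ac + bd)² + (ad − bc)²:
  13 · 37 = 481: from (2² + 3²)(1² + 6²), take (2·1 − 3·6, 2·6 + 3·1) = (2 − 18, 12 + 3) = (-16, 15); dropping signs (only squares matter) gives (16, 15); check 16² + 15² = 256 + 225 = 481 ✓.
  Scale by k = 5: (5·16, 5·15) = (80, 75).
Step 4: Order so x ≤ y and verify: 75² + 80² = 5625 + 6400 = 12025 = n. ✓

n = 12025 = 75² + 80² (one valid representation with x ≤ y).


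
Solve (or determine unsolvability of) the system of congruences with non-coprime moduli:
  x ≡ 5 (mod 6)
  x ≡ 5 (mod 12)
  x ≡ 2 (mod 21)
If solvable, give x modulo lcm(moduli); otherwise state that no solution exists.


Moduli 6, 12, 21 are not pairwise coprime, so CRT works modulo lcm(m_i) when all pairwise compatibility conditions hold.
Pairwise compatibility: gcd(m_i, m_j) must divide a_i - a_j for every pair.
Merge one congruence at a time:
  Start: x ≡ 5 (mod 6).
  Combine with x ≡ 5 (mod 12): gcd(6, 12) = 6; 5 - 5 = 0, which IS divisible by 6, so compatible.
    Write x = 5 + 6·t and substitute into x ≡ 5 (mod 12): 6·t ≡ 5 − 5 = 0 (mod 12).
    Divide the congruence (and modulus) by g = 6: 1·t ≡ 0 (mod 2).
    So t ≡ 0 (mod 2).
    Then x = 5 + 6·0 = 5, valid modulo lcm(6, 12) = 12: x ≡ 5 (mod 12).
  Combine with x ≡ 2 (mod 21): gcd(12, 21) = 3; 2 - 5 = -3, which IS divisible by 3, so compatible.
    Write x = 5 + 12·t and substitute into x ≡ 2 (mod 21): 12·t ≡ 2 − 5 = -3 (mod 21).
    Divide the congruence (and modulus) by g = 3: 4·t ≡ -1 (mod 7).
    Reduce coefficients mod 7: 4·t ≡ 6 (mod 7).
    The inverse of 4 mod 7 is 2 (since 4·2 = 8 = 1·7 + 1), so t ≡ 2·6 = 12 ≡ 5 (mod 7).
    Then x = 5 + 12·5 = 65, valid modulo lcm(12, 21) = 84: x ≡ 65 (mod 84).
Verify: 65 mod 6 = 5, 65 mod 12 = 5, 65 mod 21 = 2.

x ≡ 65 (mod 84).


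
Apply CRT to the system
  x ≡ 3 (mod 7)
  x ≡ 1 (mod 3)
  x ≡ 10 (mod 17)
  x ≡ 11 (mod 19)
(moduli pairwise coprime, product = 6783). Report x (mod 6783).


Product of moduli M = 7 · 3 · 17 · 19 = 6783.
Merge one congruence at a time:
  Start: x ≡ 3 (mod 7).
  Combine with x ≡ 1 (mod 3); new modulus lcm = 21.
    Write x = 3 + 7·t and substitute into x ≡ 1 (mod 3): 7·t ≡ 1 − 3 = -2 (mod 3).
    Reduce coefficients mod 3: 1·t ≡ 1 (mod 3).
    So t ≡ 1 (mod 3).
    Then x = 3 + 7·1 = 10, valid modulo lcm(7, 3) = 21: x ≡ 10 (mod 21).
  Combine with x ≡ 10 (mod 17); new modulus lcm = 357.
    Write x = 10 + 21·t and substitute into x ≡ 10 (mod 17): 21·t ≡ 10 − 10 = 0 (mod 17).
    Reduce coefficients mod 17: 4·t ≡ 0 (mod 17).
    The inverse of 4 mod 17 is 13 (since 4·13 = 52 = 3·17 + 1), so t ≡ 13·0 = 0 ≡ 0 (mod 17).
    Then x = 10 + 21·0 = 10, valid modulo lcm(21, 17) = 357: x ≡ 10 (mod 357).
  Combine with x ≡ 11 (mod 19); new modulus lcm = 6783.
    Write x = 10 + 357·t and substitute into x ≡ 11 (mod 19): 357·t ≡ 11 − 10 = 1 (mod 19).
    Reduce coefficients mod 19: 15·t ≡ 1 (mod 19).
    The inverse of 15 mod 19 is 14 (since 15·14 = 210 = 11·19 + 1), so t ≡ 14·1 = 14 ≡ 14 (mod 19).
    Then x = 10 + 357·14 = 5008, valid modulo lcm(357, 19) = 6783: x ≡ 5008 (mod 6783).
Verify against each original: 5008 mod 7 = 3, 5008 mod 3 = 1, 5008 mod 17 = 10, 5008 mod 19 = 11.

x ≡ 5008 (mod 6783).


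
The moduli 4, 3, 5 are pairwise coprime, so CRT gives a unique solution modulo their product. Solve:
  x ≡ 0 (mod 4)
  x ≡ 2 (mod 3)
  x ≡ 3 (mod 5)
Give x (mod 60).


Moduli 4, 3, 5 are pairwise coprime; by CRT there is a unique solution modulo M = 4 · 3 · 5 = 60.
Solve pairwise, accumulating the modulus:
  Start with x ≡ 0 (mod 4).
  Combine with x ≡ 2 (mod 3): since gcd(4, 3) = 1, we get a unique residue mod 12.
    Write x = 0 + 4·t and substitute into x ≡ 2 (mod 3): 4·t ≡ 2 − 0 = 2 (mod 3).
    Reduce coefficients mod 3: 1·t ≡ 2 (mod 3).
    So t ≡ 2 (mod 3).
    Then x = 0 + 4·2 = 8, valid modulo lcm(4, 3) = 12: x ≡ 8 (mod 12).
  Combine with x ≡ 3 (mod 5): since gcd(12, 5) = 1, we get a unique residue mod 60.
    Write x = 8 + 12·t and substitute into x ≡ 3 (mod 5): 12·t ≡ 3 − 8 = -5 (mod 5).
    Reduce coefficients mod 5: 2·t ≡ 0 (mod 5).
    The inverse of 2 mod 5 is 3 (since 2·3 = 6 = 1·5 + 1), so t ≡ 3·0 = 0 ≡ 0 (mod 5).
    Then x = 8 + 12·0 = 8, valid modulo lcm(12, 5) = 60: x ≡ 8 (mod 60).
Verify: 8 mod 4 = 0 ✓, 8 mod 3 = 2 ✓, 8 mod 5 = 3 ✓.

x ≡ 8 (mod 60).


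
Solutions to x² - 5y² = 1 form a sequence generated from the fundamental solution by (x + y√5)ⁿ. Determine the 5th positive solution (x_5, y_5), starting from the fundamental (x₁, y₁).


Step 1: Find the fundamental solution (x₁, y₁) of x² - 5y² = 1.
  Expand √5 as a continued fraction. a₀ = ⌊√5⌋ = 2; iterate m_{k+1} = d_k·a_k − m_k, d_{k+1} = (5 − m_{k+1}²)/d_k, a_{k+1} = ⌊(a₀ + m_{k+1})/d_{k+1}⌋ (starting m₀ = 0, d₀ = 1), with convergents p_k = a_k·p_{k-1} + p_{k-2}, q_k = a_k·q_{k-1} + q_{k-2} (p₋₁ = 1, q₋₁ = 0):
  k = 0: a₀ = 2; p₀/q₀ = 2/1; p₀² − 5·q₀² = 4 − 5 = -1.
  k = 1: m = 2, d = 1, a = ⌊(2 + 2)/1⌋ = 4; p/q = (4·2 + 1)/(4·1 + 0) = 9/4; p² − 5·q² = 81 − 80 = 1.
  The first convergent with p² − 5·q² = 1 gives the fundamental solution (x₁, y₁) = (9, 4).
Step 2: Apply the recurrence (x_{n+1}, y_{n+1}) = (x₁x_n + 5y₁y_n, x₁y_n + y₁x_n) repeatedly.
  From (x_1, y_1) = (9, 4): x_2 = 9·9 + 5·4·4 = 161; y_2 = 9·4 + 4·9 = 72.
  From (x_2, y_2) = (161, 72): x_3 = 9·161 + 5·4·72 = 2889; y_3 = 9·72 + 4·161 = 1292.
  From (x_3, y_3) = (2889, 1292): x_4 = 9·2889 + 5·4·1292 = 51841; y_4 = 9·1292 + 4·2889 = 23184.
  From (x_4, y_4) = (51841, 23184): x_5 = 9·51841 + 5·4·23184 = 930249; y_5 = 9·23184 + 4·51841 = 416020.
Step 3: Verify x_5² - 5·y_5² = 865363202001 - 865363202000 = 1 (should be 1). ✓

(x_1, y_1) = (9, 4); (x_5, y_5) = (930249, 416020).


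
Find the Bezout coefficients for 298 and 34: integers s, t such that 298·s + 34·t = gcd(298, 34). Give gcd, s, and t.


Euclidean algorithm on (298, 34) — divide until remainder is 0:
  298 = 8 · 34 + 26
  34 = 1 · 26 + 8
  26 = 3 · 8 + 2
  8 = 4 · 2 + 0
gcd(298, 34) = 2.
Track Bezout coefficients alongside the remainders: start with r₀ = 298 = a·1 + b·0 (s = 1, t = 0) and r₁ = 34 = a·0 + b·1 (s = 0, t = 1); each new remainder r_{k+1} = r_{k-1} − q_k·r_k inherits s_{k+1} = s_{k-1} − q_k·s_k, t_{k+1} = t_{k-1} − q_k·t_k, so r_k = a·s_k + b·t_k at every step:
  q = 8: r = 26, s = 1 − 8·0 = 1, t = 0 − 8·1 = -8  (check: 298·1 + 34·(-8) = 26)
  q = 1: r = 8, s = 0 − 1·1 = -1, t = 1 − 1·(-8) = 9  (check: 298·(-1) + 34·9 = 8)
  q = 3: r = 2, s = 1 − 3·(-1) = 4, t = -8 − 3·9 = -35  (check: 298·4 + 34·(-35) = 2)
The row with r = 2 (the gcd) gives the Bezout coefficients s = 4, t = -35.
Result: 298 · (4) + 34 · (-35) = 2.

gcd(298, 34) = 2; s = 4, t = -35 (check: 298·4 + 34·(-35) = 2).


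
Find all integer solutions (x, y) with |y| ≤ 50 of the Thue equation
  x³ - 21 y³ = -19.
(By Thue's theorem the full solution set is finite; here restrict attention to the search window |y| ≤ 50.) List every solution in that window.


The equation is x³ - 21y³ = -19. For fixed y, x³ = 21·y³ − 19, so a solution requires the RHS to be a perfect cube.
Strategy: iterate y from -50 to 50, compute RHS = 21·y³ − 19, and check whether it is a (positive or negative) perfect cube.
Check small values of y:
  y = 0: RHS = -19 is not a perfect cube.
  y = 1: RHS = 2 is not a perfect cube.
  y = -1: RHS = -40 is not a perfect cube.
  y = 2: RHS = 149 is not a perfect cube.
  y = -2: RHS = -187 is not a perfect cube.
  y = 3: RHS = 548 is not a perfect cube.
  y = -3: RHS = -586 is not a perfect cube.
Continuing the search up to |y| = 50 finds no solutions either.
No (x, y) in the scanned range satisfies the equation.

No integer solutions with |y| ≤ 50.


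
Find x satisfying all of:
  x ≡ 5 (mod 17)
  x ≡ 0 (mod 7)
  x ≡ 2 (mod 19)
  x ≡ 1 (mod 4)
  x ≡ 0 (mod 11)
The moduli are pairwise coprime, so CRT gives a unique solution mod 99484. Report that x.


Product of moduli M = 17 · 7 · 19 · 4 · 11 = 99484.
Merge one congruence at a time:
  Start: x ≡ 5 (mod 17).
  Combine with x ≡ 0 (mod 7); new modulus lcm = 119.
    Write x = 5 + 17·t and substitute into x ≡ 0 (mod 7): 17·t ≡ 0 − 5 = -5 (mod 7).
    Reduce coefficients mod 7: 3·t ≡ 2 (mod 7).
    The inverse of 3 mod 7 is 5 (since 3·5 = 15 = 2·7 + 1), so t ≡ 5·2 = 10 ≡ 3 (mod 7).
    Then x = 5 + 17·3 = 56, valid modulo lcm(17, 7) = 119: x ≡ 56 (mod 119).
  Combine with x ≡ 2 (mod 19); new modulus lcm = 2261.
    Write x = 56 + 119·t and substitute into x ≡ 2 (mod 19): 119·t ≡ 2 − 56 = -54 (mod 19).
    Reduce coefficients mod 19: 5·t ≡ 3 (mod 19).
    The inverse of 5 mod 19 is 4 (since 5·4 = 20 = 1·19 + 1), so t ≡ 4·3 = 12 ≡ 12 (mod 19).
    Then x = 56 + 119·12 = 1484, valid modulo lcm(119, 19) = 2261: x ≡ 1484 (mod 2261).
  Combine with x ≡ 1 (mod 4); new modulus lcm = 9044.
    Write x = 1484 + 2261·t and substitute into x ≡ 1 (mod 4): 2261·t ≡ 1 − 1484 = -1483 (mod 4).
    Reduce coefficients mod 4: 1·t ≡ 1 (mod 4).
    So t ≡ 1 (mod 4).
    Then x = 1484 + 2261·1 = 3745, valid modulo lcm(2261, 4) = 9044: x ≡ 3745 (mod 9044).
  Combine with x ≡ 0 (mod 11); new modulus lcm = 99484.
    Write x = 3745 + 9044·t and substitute into x ≡ 0 (mod 11): 9044·t ≡ 0 − 3745 = -3745 (mod 11).
    Reduce coefficients mod 11: 2·t ≡ 6 (mod 11).
    The inverse of 2 mod 11 is 6 (since 2·6 = 12 = 1·11 + 1), so t ≡ 6·6 = 36 ≡ 3 (mod 11).
    Then x = 3745 + 9044·3 = 30877, valid modulo lcm(9044, 11) = 99484: x ≡ 30877 (mod 99484).
Verify against each original: 30877 mod 17 = 5, 30877 mod 7 = 0, 30877 mod 19 = 2, 30877 mod 4 = 1, 30877 mod 11 = 0.

x ≡ 30877 (mod 99484).


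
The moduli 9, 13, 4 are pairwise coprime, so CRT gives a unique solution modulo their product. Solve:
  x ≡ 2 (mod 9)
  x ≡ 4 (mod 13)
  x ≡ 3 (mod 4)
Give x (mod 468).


Moduli 9, 13, 4 are pairwise coprime; by CRT there is a unique solution modulo M = 9 · 13 · 4 = 468.
Solve pairwise, accumulating the modulus:
  Start with x ≡ 2 (mod 9).
  Combine with x ≡ 4 (mod 13): since gcd(9, 13) = 1, we get a unique residue mod 117.
    Write x = 2 + 9·t and substitute into x ≡ 4 (mod 13): 9·t ≡ 4 − 2 = 2 (mod 13).
    The inverse of 9 mod 13 is 3 (since 9·3 = 27 = 2·13 + 1), so t ≡ 3·2 = 6 ≡ 6 (mod 13).
    Then x = 2 + 9·6 = 56, valid modulo lcm(9, 13) = 117: x ≡ 56 (mod 117).
  Combine with x ≡ 3 (mod 4): since gcd(117, 4) = 1, we get a unique residue mod 468.
    Write x = 56 + 117·t and substitute into x ≡ 3 (mod 4): 117·t ≡ 3 − 56 = -53 (mod 4).
    Reduce coefficients mod 4: 1·t ≡ 3 (mod 4).
    So t ≡ 3 (mod 4).
    Then x = 56 + 117·3 = 407, valid modulo lcm(117, 4) = 468: x ≡ 407 (mod 468).
Verify: 407 mod 9 = 2 ✓, 407 mod 13 = 4 ✓, 407 mod 4 = 3 ✓.

x ≡ 407 (mod 468).
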